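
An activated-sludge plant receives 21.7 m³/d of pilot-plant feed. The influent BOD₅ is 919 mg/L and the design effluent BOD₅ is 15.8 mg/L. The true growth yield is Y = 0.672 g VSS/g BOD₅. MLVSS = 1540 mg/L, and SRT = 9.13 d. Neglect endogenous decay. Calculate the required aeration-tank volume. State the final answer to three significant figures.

Biomass mass balance (decay neglected): V·X = Y·Q·(S₀ − S)·θ_c, so V = 0.672 × 21.7 × (919 − 15.8) × 9.13 / 1540 = 78.08 m³.

V ≈ 78.1 m³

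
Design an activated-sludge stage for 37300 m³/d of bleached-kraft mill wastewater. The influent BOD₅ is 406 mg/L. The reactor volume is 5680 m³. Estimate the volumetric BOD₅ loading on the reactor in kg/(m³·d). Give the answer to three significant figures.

L_v ≈ 2.67 kg BOD₅/(m³·d)

Volumetric loading L_v = Q·S₀ / V = 37300 × 406 g/m³ / 5680 m³ = 2666 g/(m³·d) = 2.666 kg BOD₅/(m³·d).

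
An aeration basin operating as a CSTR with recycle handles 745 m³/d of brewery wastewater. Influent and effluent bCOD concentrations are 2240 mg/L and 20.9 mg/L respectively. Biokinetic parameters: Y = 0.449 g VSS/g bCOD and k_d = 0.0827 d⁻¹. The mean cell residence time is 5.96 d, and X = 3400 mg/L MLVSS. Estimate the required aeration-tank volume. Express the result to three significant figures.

Steady-state biomass mass balance: V·X·(1 + k_d·θ_c) = Y·Q·(S₀ − S)·θ_c, so V = 0.449 × 745 × (2240 − 20.9) × 5.96 / [3400 × (1 + 0.0827 × 5.96)] = 4.42×10^6 / 5076 = 871.6 m³.

V ≈ 872 m³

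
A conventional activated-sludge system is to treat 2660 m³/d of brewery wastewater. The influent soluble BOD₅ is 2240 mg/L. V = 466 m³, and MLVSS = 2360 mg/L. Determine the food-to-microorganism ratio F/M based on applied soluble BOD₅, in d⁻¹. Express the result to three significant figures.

F/M ≈ 5.42 d⁻¹

F/M = Q·S₀ / (V·X) = 2660 × 2240 / (466.0 × 2360) = 5.418 g soluble BOD₅·(g VSS·d)⁻¹.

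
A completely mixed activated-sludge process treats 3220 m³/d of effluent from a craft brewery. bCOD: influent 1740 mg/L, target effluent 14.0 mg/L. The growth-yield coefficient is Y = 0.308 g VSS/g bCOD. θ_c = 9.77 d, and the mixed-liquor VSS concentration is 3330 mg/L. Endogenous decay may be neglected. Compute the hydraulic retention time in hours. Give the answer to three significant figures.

τ ≈ 37.4 h

With k_d = 0 the design equation reduces to V = Y Q (S₀−S) θ_c / X = 0.308 × 3220 × (1740 − 14.0) × 9.77 / 3330 = 5022 m³.
Hydraulic retention time τ = V/Q = 5022 / 3220 = 1.560 d = 37.43 h.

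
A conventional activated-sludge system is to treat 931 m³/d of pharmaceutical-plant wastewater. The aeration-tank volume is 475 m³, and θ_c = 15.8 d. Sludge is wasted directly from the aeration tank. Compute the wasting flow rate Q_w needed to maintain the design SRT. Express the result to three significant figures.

Q_w ≈ 30.1 m³/d

For wasting at MLVSS concentration, Q_w = V/θ_c = 475.0/15.8 = 30.06 m³/d.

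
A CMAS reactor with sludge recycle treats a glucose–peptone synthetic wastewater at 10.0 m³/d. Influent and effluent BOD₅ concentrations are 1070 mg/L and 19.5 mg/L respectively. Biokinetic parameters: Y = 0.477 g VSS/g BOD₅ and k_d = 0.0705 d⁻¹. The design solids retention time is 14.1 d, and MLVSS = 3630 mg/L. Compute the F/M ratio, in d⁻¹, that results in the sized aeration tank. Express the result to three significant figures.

F/M ≈ 0.302 d⁻¹

From the SRT design equation V = Y Q (S₀−S) θ_c / [X (1 + k_d θ_c)] = 0.477 × 10.0 × (1070 − 19.5) × 14.1 / [3630 × (1 + 0.0705 × 14.1)] = 7.07×10^4 / 7238 = 9.761 m³.
F/M = Q·S₀ / (V·X) = 10.0 × 1070 / (9.761 × 3630) = 0.3020 g BOD₅·(g VSS·d)⁻¹.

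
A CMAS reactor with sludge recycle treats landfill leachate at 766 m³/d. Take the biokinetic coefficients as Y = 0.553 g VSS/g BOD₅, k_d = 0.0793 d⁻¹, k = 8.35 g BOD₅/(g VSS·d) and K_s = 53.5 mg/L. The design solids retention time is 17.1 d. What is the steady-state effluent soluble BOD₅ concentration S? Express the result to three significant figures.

S ≈ 1.65 mg/L

Effluent substrate depends only on kinetics and SRT: S = K_s(1 + k_d θ_c) / [θ_c(Yk − k_d) − 1] = 53.5 × (1 + 0.0793 × 17.1) / [17.1 × (0.553 × 8.35 − 0.0793) − 1] = 126.0 / 76.60 = 1.645 mg/L.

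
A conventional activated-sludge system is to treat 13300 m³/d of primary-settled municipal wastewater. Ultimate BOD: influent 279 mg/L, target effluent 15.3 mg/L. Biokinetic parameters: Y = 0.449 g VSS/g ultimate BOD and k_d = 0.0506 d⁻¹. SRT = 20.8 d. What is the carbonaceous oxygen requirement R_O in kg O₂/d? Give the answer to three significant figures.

R_O ≈ 2420 kg O₂/d

The observed yield is Y_obs = Y/(1 + k_d·θ_c) = 0.449 / (1 + 0.0506 × 20.8) = 0.449 / 2.052 = 0.2188 g VSS per g ultimate BOD removed.
ΔS = 279 − 15.3 = 263.7 mg/L, so the substrate removal rate is 13300 × 263.7/1000 = 3507 kg ultimate BOD/d.
Net sludge production P_X = 0.2188 × 3507 = 767.2 kg VSS/d.
R_O = Q·(S₀ − S) − 1.42·P_X = 3507 − 1.42 × 767.2 = 2418 kg O₂/d.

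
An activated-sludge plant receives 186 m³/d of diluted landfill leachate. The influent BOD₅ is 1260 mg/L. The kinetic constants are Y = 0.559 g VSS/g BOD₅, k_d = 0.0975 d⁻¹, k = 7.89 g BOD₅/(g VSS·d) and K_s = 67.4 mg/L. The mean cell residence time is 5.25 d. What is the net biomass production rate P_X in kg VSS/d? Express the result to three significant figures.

Effluent substrate depends only on kinetics and SRT: S = K_s(1 + k_d θ_c) / [θ_c(Yk − k_d) − 1] = 67.4 × (1 + 0.0975 × 5.25) / [5.25 × (0.559 × 7.89 − 0.0975) − 1] = 101.9 / 21.64 = 4.708 mg/L.
Y_obs = Y / (1 + k_d θ_c) = 0.559 / (1 + 0.0975 × 5.25) = 0.559 / 1.512 = 0.3697.
Mass of BOD₅ removed per day: Q(S₀ − S) = 186 × 1255 g/m³ = 233.5 kg/d.
So the net sludge growth is P_X = 0.3697 × 233.5 = 86.33 kg VSS/d.

P_X ≈ 86.3 kg VSS/d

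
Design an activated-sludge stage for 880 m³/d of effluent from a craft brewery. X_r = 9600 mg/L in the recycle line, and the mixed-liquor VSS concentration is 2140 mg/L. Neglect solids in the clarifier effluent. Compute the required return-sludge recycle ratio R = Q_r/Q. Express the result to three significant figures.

R ≈ 0.287

Solids balance on the clarifier gives (1+R)X = R·X_r, so R = X/(X_r − X) = 2140 / (9600 − 2140) = 0.2869.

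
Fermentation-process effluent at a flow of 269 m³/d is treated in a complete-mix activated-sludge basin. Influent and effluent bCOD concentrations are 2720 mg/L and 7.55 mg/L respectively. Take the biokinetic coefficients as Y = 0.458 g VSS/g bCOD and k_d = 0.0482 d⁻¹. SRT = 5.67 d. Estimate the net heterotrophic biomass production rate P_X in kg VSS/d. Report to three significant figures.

Y_obs = Y / (1 + k_d θ_c) = 0.458 / (1 + 0.0482 × 5.67) = 0.458 / 1.273 = 0.3597.
Q·(S₀ − S) = 269 × (2720 − 7.55) × 10⁻³ = 729.6 kg/d removed.
Net biomass production P_X = Y_obs × Q·(S₀ − S) = 0.3597 × 729.6 = 262.5 kg VSS/d.

P_X ≈ 262 kg VSS/d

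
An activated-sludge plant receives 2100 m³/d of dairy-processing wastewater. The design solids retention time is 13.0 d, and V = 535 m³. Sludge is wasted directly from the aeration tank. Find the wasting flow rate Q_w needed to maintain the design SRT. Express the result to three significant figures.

Q_w ≈ 41.2 m³/d

For wasting at MLVSS concentration, Q_w = V/θ_c = 535.0/13.0 = 41.15 m³/d.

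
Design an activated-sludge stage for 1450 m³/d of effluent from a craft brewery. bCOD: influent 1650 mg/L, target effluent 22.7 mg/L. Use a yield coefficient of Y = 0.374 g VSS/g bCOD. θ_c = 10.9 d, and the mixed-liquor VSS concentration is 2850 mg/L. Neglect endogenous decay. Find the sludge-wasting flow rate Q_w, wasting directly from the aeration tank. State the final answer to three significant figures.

Q_w ≈ 310 m³/d

V·X = Y·Q·ΔS·θ_c gives V = 0.374 × 1450 × (1650 − 22.7) × 10.9 / 2850 = 3375 m³.
For wasting at MLVSS concentration, Q_w = V/θ_c = 3375/10.9 = 309.6 m³/d.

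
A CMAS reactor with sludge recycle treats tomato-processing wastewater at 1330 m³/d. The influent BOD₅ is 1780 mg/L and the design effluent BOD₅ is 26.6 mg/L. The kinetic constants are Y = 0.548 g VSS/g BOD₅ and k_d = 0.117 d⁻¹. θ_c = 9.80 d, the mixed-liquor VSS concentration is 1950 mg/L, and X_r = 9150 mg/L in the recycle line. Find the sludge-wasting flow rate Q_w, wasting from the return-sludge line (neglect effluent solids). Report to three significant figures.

Q_w ≈ 65.1 m³/d

Steady-state biomass mass balance: V·X·(1 + k_d·θ_c) = Y·Q·(S₀ − S)·θ_c, so V = 0.548 × 1330 × (1780 − 26.6) × 9.80 / [1950 × (1 + 0.117 × 9.80)] = 1.25×10^7 / 4186 = 2992 m³.
θ_c = V·X/(Q_w·X_r) when wasting from the recycle, so Q_w = V·X/(θ_c·X_r) = 2992 × 1950 / (9.80 × 9150) = 65.06 m³/d.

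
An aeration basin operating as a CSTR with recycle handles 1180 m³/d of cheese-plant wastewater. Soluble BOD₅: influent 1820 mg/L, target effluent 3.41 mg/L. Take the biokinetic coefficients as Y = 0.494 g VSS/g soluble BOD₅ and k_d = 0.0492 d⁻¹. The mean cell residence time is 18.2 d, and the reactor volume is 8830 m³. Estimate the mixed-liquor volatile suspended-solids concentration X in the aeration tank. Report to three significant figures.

X ≈ 1150 mg/L

Solving the biomass balance for X: X = Y Q (S₀−S) θ_c / [V (1+k_d θ_c)] = 0.494 × 1180 × (1820 − 3.41) × 18.2 / [8830 × (1 + 0.0492 × 18.2)] = 1152 mg/L.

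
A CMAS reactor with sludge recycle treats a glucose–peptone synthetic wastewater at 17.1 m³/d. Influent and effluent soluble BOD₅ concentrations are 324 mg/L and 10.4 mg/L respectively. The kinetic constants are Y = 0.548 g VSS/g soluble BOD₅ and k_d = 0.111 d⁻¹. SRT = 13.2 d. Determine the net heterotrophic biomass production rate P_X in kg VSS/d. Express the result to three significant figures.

Correct the yield for decay: Y_obs = Y/(1 + k_d θ_c) = 0.548 / (1 + 0.111 × 13.2) = 0.548 / 2.465 = 0.2223.
ΔS = 324 − 10.4 = 313.6 mg/L, so the substrate removal rate is 17.1 × 313.6/1000 = 5.363 kg soluble BOD₅/d.
Net biomass production P_X = Y_obs × Q·(S₀ − S) = 0.2223 × 5.363 = 1.192 kg VSS/d.

P_X ≈ 1.19 kg VSS/d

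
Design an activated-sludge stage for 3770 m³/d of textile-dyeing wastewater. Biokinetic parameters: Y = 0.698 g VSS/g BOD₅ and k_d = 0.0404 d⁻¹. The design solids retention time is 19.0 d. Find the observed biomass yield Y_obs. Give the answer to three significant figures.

Y_obs ≈ 0.395 g VSS/g BOD₅

Observed yield with endogenous decay: Y_obs = Y / (1 + k_d·θ_c) = 0.698 / (1 + 0.0404 × 19.0) = 0.698 / 1.768 = 0.3949 g VSS/g BOD₅.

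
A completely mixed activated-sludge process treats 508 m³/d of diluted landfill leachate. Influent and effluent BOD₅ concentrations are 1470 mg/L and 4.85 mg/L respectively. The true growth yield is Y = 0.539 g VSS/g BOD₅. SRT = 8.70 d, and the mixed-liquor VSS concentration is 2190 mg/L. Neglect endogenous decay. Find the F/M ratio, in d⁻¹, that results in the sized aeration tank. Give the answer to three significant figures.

F/M ≈ 0.214 d⁻¹

With k_d = 0 the design equation reduces to V = Y Q (S₀−S) θ_c / X = 0.539 × 508 × (1470 − 4.85) × 8.70 / 2190 = 1594 m³.
Food-to-microorganism ratio F/M = Q S₀ / (V X) = 508 × 1470 / (1594 × 2190) = 0.2140 d⁻¹.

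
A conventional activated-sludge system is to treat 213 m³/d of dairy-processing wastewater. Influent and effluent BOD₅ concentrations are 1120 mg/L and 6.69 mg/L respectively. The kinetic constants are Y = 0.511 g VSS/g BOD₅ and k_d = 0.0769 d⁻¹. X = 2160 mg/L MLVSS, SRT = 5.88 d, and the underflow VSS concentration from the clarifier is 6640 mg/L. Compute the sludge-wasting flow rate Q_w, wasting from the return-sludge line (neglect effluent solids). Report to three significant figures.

Rearranging the biomass balance for a CMAS with decay, V = Y·Q·ΔS·θ_c / [X·(1+k_d θ_c)] = 0.511 × 213 × (1120 − 6.69) × 5.88 / [2160 × (1 + 0.0769 × 5.88)] = 7.13×10^5 / 3137 = 227.2 m³.
Q_w = (V·X)/(θ_c X_r) = 227.2 × 2160 / (5.88 × 6640) = 12.57 m³/d.

Q_w ≈ 12.6 m³/d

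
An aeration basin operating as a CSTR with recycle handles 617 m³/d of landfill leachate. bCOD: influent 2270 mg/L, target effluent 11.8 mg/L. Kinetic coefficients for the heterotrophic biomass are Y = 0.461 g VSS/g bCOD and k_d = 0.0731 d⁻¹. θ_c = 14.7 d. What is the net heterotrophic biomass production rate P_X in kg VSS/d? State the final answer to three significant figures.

Y_obs = Y / (1 + k_d θ_c) = 0.461 / (1 + 0.0731 × 14.7) = 0.461 / 2.075 = 0.2222.
Substrate removed = Q·(S₀ − S) = 617 m³/d × (2270 − 11.8) g/m³ = 1.39×10^6 g/d = 1393 kg/d.
P_X = Y_obs · Q(S₀ − S) = 0.2222 × 1393 = 309.6 kg VSS/d.

P_X ≈ 310 kg VSS/d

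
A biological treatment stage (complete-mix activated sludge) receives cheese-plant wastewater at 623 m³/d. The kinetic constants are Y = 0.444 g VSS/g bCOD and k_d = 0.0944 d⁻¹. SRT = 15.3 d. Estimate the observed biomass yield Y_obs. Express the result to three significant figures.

Y_obs = Y / (1 + k_d θ_c) = 0.444 / (1 + 0.0944 × 15.3) = 0.444 / 2.444 = 0.1816.

Y_obs ≈ 0.182 g VSS/g bCOD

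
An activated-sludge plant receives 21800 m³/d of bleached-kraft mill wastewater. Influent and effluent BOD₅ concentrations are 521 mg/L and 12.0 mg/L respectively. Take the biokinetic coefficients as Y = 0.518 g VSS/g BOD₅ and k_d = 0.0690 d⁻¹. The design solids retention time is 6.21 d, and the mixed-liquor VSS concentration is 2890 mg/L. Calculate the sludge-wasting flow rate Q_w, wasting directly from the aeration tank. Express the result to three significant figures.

Q_w ≈ 1390 m³/d

Rearranging the biomass balance for a CMAS with decay, V = Y·Q·ΔS·θ_c / [X·(1+k_d θ_c)] = 0.518 × 21800 × (521 − 12.0) × 6.21 / [2890 × (1 + 0.0690 × 6.21)] = 3.57×10^7 / 4128 = 8646 m³.
With mixed-liquor wasting, θ_c = V/Q_w, so Q_w = V/θ_c = 8646/6.21 = 1392 m³/d.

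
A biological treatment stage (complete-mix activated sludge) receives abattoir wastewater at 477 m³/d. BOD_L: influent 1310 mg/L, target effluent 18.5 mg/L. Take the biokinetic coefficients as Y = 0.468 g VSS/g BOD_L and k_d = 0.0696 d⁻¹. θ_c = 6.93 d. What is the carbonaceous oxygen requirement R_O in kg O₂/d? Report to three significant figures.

Correct the yield for decay: Y_obs = Y/(1 + k_d θ_c) = 0.468 / (1 + 0.0696 × 6.93) = 0.468 / 1.482 = 0.3157.
Substrate removed = Q·(S₀ − S) = 477 m³/d × (1310 − 18.5) g/m³ = 6.16×10^5 g/d = 616.0 kg/d.
P_X = Y_obs·Q·(S₀ − S) = 0.3157 × 616.0 = 194.5 kg VSS/d.
Carbonaceous O₂ demand = substrate oxidised − cell-mass equivalent = 616.0 − 1.42 × 194.5 = 339.9 kg O₂/d.

R_O ≈ 340 kg O₂/d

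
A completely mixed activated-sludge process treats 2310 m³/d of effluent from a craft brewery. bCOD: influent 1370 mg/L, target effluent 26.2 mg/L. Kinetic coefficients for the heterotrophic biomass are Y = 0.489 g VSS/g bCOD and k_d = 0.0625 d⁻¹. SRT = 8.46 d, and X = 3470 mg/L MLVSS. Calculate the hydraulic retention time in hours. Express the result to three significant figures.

τ ≈ 25.2 h

Rearranging the biomass balance for a CMAS with decay, V = Y·Q·ΔS·θ_c / [X·(1+k_d θ_c)] = 0.489 × 2310 × (1370 − 26.2) × 8.46 / [3470 × (1 + 0.0625 × 8.46)] = 1.28×10^7 / 5305 = 2421 m³.
Hydraulic retention time τ = V/Q = 2421 / 2310 = 1.048 d = 25.15 h.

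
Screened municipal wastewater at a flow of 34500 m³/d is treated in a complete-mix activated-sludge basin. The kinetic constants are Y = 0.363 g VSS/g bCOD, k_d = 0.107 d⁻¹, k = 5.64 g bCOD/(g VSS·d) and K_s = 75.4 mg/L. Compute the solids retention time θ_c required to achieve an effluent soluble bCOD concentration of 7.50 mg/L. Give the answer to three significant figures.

From 1/θ_c = Y·k·S/(K_s + S) − k_d: Y·k·S/(K_s+S) = 0.363 × 5.64 × 7.50 / (75.4 + 7.50) = 0.1852 d⁻¹.
θ_c = 1/(μ − k_d) = 1/(0.1852 − 0.107) = 1/0.07822 = 12.78 d.

θ_c ≈ 12.8 d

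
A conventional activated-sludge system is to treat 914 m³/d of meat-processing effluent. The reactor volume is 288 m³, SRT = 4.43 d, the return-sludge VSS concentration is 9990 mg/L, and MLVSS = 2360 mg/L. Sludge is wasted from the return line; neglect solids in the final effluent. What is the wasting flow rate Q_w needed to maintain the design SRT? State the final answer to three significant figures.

Q_w ≈ 15.4 m³/d

θ_c = V·X/(Q_w·X_r) when wasting from the recycle, so Q_w = V·X/(θ_c·X_r) = 288.0 × 2360 / (4.43 × 9990) = 15.36 m³/d.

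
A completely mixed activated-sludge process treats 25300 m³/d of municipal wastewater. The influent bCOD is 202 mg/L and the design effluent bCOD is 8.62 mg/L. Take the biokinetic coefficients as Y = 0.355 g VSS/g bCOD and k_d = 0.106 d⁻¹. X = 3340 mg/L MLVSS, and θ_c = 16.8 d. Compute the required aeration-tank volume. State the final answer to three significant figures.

Steady-state biomass mass balance: V·X·(1 + k_d·θ_c) = Y·Q·(S₀ − S)·θ_c, so V = 0.355 × 25300 × (202 − 8.62) × 16.8 / [3340 × (1 + 0.106 × 16.8)] = 2.92×10^7 / 9288 = 3142 m³.

V ≈ 3140 m³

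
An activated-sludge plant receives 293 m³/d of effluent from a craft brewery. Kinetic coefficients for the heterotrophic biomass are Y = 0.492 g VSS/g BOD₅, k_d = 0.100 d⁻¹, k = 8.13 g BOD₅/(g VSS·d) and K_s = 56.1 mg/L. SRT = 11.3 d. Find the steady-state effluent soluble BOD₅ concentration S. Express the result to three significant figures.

From the Monod/SRT balance for a CMAS, S = K_s·(1+k_d θ_c)/[θ_c·(Y k − k_d) − 1] = 56.1 × (1 + 0.100 × 11.3) / [11.3 × (0.492 × 8.13 − 0.100) − 1] = 119.5 / 43.07 = 2.774 mg/L.

S ≈ 2.77 mg/L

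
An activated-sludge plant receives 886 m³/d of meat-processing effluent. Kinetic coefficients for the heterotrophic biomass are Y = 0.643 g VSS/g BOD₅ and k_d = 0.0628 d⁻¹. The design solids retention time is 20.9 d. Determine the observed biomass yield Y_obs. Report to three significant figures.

Correct the yield for decay: Y_obs = Y/(1 + k_d θ_c) = 0.643 / (1 + 0.0628 × 20.9) = 0.643 / 2.313 = 0.2781.

Y_obs ≈ 0.278 g VSS/g BOD₅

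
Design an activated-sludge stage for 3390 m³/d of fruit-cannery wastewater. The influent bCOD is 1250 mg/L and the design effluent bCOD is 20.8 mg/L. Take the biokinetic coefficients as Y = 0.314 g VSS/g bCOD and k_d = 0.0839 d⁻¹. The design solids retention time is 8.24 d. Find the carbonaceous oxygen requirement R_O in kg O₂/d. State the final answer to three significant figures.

R_O ≈ 3070 kg O₂/d

Correct the yield for decay: Y_obs = Y/(1 + k_d θ_c) = 0.314 / (1 + 0.0839 × 8.24) = 0.314 / 1.691 = 0.1857.
ΔS = 1250 − 20.8 = 1229 mg/L, so the substrate removal rate is 3390 × 1229/1000 = 4167 kg bCOD/d.
P_X = Y_obs·Q·(S₀ − S) = 0.1857 × 4167 = 773.6 kg VSS/d.
R_O = Q·ΔS − 1.42 P_X = 4167 − 1099 = 3068 kg O₂/d.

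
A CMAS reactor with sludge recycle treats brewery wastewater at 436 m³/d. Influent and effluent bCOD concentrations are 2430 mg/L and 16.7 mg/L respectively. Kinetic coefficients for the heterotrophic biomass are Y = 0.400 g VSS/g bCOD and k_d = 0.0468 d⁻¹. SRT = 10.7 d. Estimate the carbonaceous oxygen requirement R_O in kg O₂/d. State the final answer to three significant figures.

Y_obs = Y / (1 + k_d θ_c) = 0.400 / (1 + 0.0468 × 10.7) = 0.400 / 1.501 = 0.2665.
ΔS = 2430 − 16.7 = 2413 mg/L, so the substrate removal rate is 436 × 2413/1000 = 1052 kg bCOD/d.
Biomass synthesised: P_X = Y_obs × 1052 = 280.4 kg VSS/d.
Carbonaceous O₂ demand = substrate oxidised − cell-mass equivalent = 1052 − 1.42 × 280.4 = 654.0 kg O₂/d.

R_O ≈ 654 kg O₂/d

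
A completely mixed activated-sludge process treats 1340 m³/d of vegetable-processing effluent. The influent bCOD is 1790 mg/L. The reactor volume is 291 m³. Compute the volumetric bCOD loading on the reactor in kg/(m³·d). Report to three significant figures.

Volumetric loading L_v = Q·S₀ / V = 1340 × 1790 g/m³ / 291.0 m³ = 8243 g/(m³·d) = 8.243 kg bCOD/(m³·d).

L_v ≈ 8.24 kg bCOD/(m³·d)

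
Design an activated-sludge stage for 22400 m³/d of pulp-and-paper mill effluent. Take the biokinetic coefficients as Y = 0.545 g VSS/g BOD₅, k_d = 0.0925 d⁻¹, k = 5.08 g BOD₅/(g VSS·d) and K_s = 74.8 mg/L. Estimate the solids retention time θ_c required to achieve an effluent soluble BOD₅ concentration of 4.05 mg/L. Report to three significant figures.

From 1/θ_c = Y·k·S/(K_s + S) − k_d: Y·k·S/(K_s+S) = 0.545 × 5.08 × 4.05 / (74.8 + 4.05) = 0.1422 d⁻¹.
Then 1/θ_c = μ − k_d = 0.1422 − 0.0925 = 0.04970 d⁻¹, giving θ_c = 20.12 d.

θ_c ≈ 20.1 d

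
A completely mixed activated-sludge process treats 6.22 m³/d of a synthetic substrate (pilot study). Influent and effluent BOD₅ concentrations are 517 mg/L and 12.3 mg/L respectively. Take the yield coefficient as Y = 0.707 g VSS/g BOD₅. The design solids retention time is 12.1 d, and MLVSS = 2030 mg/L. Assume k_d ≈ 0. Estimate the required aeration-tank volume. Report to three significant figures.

Biomass mass balance (decay neglected): V·X = Y·Q·(S₀ − S)·θ_c, so V = 0.707 × 6.22 × (517 − 12.3) × 12.1 / 2030 = 13.23 m³.

V ≈ 13.2 m³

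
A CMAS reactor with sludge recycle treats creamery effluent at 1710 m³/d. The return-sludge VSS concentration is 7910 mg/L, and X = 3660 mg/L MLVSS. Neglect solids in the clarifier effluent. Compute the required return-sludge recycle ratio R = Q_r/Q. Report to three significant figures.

Solids balance on the clarifier gives (1+R)X = R·X_r, so R = X/(X_r − X) = 3660 / (7910 − 3660) = 0.8612.

R ≈ 0.861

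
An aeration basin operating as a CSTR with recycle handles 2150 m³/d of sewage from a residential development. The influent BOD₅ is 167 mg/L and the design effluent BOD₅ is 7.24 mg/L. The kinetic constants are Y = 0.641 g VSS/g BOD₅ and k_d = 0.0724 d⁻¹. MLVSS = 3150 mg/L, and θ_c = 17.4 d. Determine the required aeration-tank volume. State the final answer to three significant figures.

Rearranging the biomass balance for a CMAS with decay, V = Y·Q·ΔS·θ_c / [X·(1+k_d θ_c)] = 0.641 × 2150 × (167 − 7.24) × 17.4 / [3150 × (1 + 0.0724 × 17.4)] = 3.83×10^6 / 7118 = 538.2 m³.

V ≈ 538 m³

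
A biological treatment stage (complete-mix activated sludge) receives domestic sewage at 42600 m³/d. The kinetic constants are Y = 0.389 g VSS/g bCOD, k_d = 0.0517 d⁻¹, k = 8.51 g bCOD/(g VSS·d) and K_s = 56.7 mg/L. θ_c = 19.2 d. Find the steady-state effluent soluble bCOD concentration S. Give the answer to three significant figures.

Effluent substrate depends only on kinetics and SRT: S = K_s(1 + k_d θ_c) / [θ_c(Yk − k_d) − 1] = 56.7 × (1 + 0.0517 × 19.2) / [19.2 × (0.389 × 8.51 − 0.0517) − 1] = 113.0 / 61.57 = 1.835 mg/L.

S ≈ 1.84 mg/L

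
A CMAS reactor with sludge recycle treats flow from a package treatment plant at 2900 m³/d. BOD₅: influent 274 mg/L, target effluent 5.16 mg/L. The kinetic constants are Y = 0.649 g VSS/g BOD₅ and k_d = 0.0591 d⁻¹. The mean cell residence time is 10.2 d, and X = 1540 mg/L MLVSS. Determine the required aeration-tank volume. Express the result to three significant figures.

Rearranging the biomass balance for a CMAS with decay, V = Y·Q·ΔS·θ_c / [X·(1+k_d θ_c)] = 0.649 × 2900 × (274 − 5.16) × 10.2 / [1540 × (1 + 0.0591 × 10.2)] = 5.16×10^6 / 2468 = 2091 m³.

V ≈ 2090 m³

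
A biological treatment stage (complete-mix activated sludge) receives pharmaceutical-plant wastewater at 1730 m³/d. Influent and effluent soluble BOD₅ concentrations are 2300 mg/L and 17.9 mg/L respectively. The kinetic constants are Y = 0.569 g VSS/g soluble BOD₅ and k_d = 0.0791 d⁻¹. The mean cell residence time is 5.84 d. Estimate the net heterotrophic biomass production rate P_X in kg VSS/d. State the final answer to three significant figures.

P_X ≈ 1540 kg VSS/d

Observed yield with endogenous decay: Y_obs = Y / (1 + k_d·θ_c) = 0.569 / (1 + 0.0791 × 5.84) = 0.569 / 1.462 = 0.3892 g VSS/g soluble BOD₅.
Mass of soluble BOD₅ removed per day: Q(S₀ − S) = 1730 × 2282 g/m³ = 3948 kg/d.
So the net sludge growth is P_X = 0.3892 × 3948 = 1537 kg VSS/d.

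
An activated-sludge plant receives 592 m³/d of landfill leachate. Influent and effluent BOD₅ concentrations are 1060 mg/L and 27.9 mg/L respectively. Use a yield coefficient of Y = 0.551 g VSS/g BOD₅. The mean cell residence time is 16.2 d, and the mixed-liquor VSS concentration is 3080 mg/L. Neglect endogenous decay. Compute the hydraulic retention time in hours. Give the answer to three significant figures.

τ ≈ 71.8 h

Biomass mass balance (decay neglected): V·X = Y·Q·(S₀ − S)·θ_c, so V = 0.551 × 592 × (1060 − 27.9) × 16.2 / 3080 = 1771 m³.
τ = V/Q = 1771/592 = 2.991 d, or 71.79 h.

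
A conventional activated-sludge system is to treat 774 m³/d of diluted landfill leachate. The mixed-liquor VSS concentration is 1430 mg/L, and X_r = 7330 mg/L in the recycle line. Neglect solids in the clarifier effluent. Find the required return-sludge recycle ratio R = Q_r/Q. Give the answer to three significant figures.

R ≈ 0.242

Mass balance around the secondary clarifier (neglecting effluent solids): R = X / (X_r − X) = 1430 / (7330 − 1430) = 0.2424.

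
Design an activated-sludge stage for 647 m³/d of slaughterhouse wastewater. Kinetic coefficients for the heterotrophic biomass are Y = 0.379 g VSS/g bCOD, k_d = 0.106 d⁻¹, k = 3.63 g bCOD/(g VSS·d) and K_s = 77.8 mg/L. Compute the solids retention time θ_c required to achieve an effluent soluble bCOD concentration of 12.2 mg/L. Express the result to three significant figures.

θ_c ≈ 12.4 d

From 1/θ_c = Y·k·S/(K_s + S) − k_d: Y·k·S/(K_s+S) = 0.379 × 3.63 × 12.2 / (77.8 + 12.2) = 0.1865 d⁻¹.
Then 1/θ_c = μ − k_d = 0.1865 − 0.106 = 0.08049 d⁻¹, giving θ_c = 12.42 d.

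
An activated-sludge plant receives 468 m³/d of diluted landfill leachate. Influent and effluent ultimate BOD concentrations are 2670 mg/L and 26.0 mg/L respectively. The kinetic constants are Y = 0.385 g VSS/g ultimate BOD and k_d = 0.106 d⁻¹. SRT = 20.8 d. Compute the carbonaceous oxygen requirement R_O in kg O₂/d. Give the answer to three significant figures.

R_O ≈ 1030 kg O₂/d

The observed yield is Y_obs = Y/(1 + k_d·θ_c) = 0.385 / (1 + 0.106 × 20.8) = 0.385 / 3.205 = 0.1201 g VSS per g ultimate BOD removed.
ΔS = 2670 − 26.0 = 2644 mg/L, so the substrate removal rate is 468 × 2644/1000 = 1237 kg ultimate BOD/d.
P_X = Y_obs·Q·(S₀ − S) = 0.1201 × 1237 = 148.7 kg VSS/d.
Carbonaceous O₂ demand = substrate oxidised − cell-mass equivalent = 1237 − 1.42 × 148.7 = 1026 kg O₂/d.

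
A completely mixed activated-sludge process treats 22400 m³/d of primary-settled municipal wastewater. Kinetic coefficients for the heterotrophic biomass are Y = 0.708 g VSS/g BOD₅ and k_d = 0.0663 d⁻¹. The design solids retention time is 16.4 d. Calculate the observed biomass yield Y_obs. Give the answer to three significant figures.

Observed yield with endogenous decay: Y_obs = Y / (1 + k_d·θ_c) = 0.708 / (1 + 0.0663 × 16.4) = 0.708 / 2.087 = 0.3392 g VSS/g BOD₅.

Y_obs ≈ 0.339 g VSS/g BOD₅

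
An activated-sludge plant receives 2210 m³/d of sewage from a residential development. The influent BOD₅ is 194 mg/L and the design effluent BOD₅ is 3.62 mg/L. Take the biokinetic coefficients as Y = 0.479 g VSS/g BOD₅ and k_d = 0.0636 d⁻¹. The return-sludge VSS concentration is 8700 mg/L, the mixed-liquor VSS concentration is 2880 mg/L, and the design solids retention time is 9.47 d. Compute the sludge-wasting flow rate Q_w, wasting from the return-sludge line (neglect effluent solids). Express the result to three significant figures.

Steady-state biomass mass balance: V·X·(1 + k_d·θ_c) = Y·Q·(S₀ − S)·θ_c, so V = 0.479 × 2210 × (194 − 3.62) × 9.47 / [2880 × (1 + 0.0636 × 9.47)] = 1.91×10^6 / 4615 = 413.6 m³.
θ_c = V·X/(Q_w·X_r) when wasting from the recycle, so Q_w = V·X/(θ_c·X_r) = 413.6 × 2880 / (9.47 × 8700) = 14.46 m³/d.

Q_w ≈ 14.5 m³/d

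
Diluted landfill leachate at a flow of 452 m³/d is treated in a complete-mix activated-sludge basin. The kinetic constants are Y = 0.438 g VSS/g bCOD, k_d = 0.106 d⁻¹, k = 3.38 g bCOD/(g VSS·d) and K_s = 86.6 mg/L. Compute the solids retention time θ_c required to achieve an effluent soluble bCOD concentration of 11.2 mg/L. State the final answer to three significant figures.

At the target effluent, Y k S/(K_s+S) = 0.438×3.38×11.2/97.80 = 0.1695 d⁻¹.
Then 1/θ_c = μ − k_d = 0.1695 − 0.106 = 0.06354 d⁻¹, giving θ_c = 15.74 d.

θ_c ≈ 15.7 d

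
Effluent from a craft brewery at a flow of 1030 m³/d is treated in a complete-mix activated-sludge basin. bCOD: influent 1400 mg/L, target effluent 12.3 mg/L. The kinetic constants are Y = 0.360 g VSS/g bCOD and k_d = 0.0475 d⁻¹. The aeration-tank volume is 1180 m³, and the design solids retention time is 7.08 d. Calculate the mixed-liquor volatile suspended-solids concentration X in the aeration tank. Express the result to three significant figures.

X ≈ 2310 mg/L

Solving the biomass balance for X: X = Y Q (S₀−S) θ_c / [V (1+k_d θ_c)] = 0.360 × 1030 × (1400 − 12.3) × 7.08 / [1180 × (1 + 0.0475 × 7.08)] = 2310 mg/L.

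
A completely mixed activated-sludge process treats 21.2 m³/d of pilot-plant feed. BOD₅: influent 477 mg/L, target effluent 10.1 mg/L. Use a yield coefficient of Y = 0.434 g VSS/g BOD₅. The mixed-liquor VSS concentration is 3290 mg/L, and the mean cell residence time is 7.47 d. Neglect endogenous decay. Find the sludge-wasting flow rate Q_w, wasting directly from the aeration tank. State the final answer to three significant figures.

Q_w ≈ 1.31 m³/d

V·X = Y·Q·ΔS·θ_c gives V = 0.434 × 21.2 × (477 − 10.1) × 7.47 / 3290 = 9.754 m³.
Wasting from the aeration tank: Q_w = V / θ_c = 9.754 / 7.47 = 1.306 m³/d.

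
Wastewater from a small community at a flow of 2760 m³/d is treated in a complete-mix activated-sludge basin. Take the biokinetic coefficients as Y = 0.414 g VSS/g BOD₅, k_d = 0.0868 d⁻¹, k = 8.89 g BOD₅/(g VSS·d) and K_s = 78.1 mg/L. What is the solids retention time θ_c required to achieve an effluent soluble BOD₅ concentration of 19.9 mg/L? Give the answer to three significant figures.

θ_c ≈ 1.51 d

At the target effluent, Y k S/(K_s+S) = 0.414×8.89×19.9/98.00 = 0.7474 d⁻¹.
θ_c = 1/(μ − k_d) = 1/(0.7474 − 0.0868) = 1/0.6606 = 1.514 d.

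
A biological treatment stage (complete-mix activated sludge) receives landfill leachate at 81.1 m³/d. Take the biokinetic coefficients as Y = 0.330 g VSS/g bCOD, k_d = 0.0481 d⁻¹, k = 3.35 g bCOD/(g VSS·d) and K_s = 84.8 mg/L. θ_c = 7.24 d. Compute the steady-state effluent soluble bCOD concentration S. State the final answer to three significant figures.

For a completely mixed reactor with recycle the Lawrence–McCarty relation gives S = K_s·(1 + k_d·θ_c) / [θ_c·(Y·k − k_d) − 1] = 84.8 × (1 + 0.0481 × 7.24) / [7.24 × (0.330 × 3.35 − 0.0481) − 1] = 114.3 / 6.656 = 17.18 mg/L.

S ≈ 17.2 mg/L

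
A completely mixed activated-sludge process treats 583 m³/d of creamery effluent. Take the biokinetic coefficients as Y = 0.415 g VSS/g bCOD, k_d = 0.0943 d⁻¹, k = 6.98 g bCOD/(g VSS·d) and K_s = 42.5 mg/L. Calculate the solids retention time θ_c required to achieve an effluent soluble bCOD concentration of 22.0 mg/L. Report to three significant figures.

θ_c ≈ 1.12 d

From 1/θ_c = Y·k·S/(K_s + S) − k_d: Y·k·S/(K_s+S) = 0.415 × 6.98 × 22.0 / (42.5 + 22.0) = 0.9880 d⁻¹.
1/θ_c = 0.9880 − 0.0943 = 0.8937 d⁻¹, so θ_c = 1.119 d.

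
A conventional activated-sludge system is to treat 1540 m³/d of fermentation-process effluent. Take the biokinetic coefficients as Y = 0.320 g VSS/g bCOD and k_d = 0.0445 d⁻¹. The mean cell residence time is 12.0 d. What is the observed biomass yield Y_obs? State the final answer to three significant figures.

Y_obs ≈ 0.209 g VSS/g bCOD

Correct the yield for decay: Y_obs = Y/(1 + k_d θ_c) = 0.320 / (1 + 0.0445 × 12.0) = 0.320 / 1.534 = 0.2086.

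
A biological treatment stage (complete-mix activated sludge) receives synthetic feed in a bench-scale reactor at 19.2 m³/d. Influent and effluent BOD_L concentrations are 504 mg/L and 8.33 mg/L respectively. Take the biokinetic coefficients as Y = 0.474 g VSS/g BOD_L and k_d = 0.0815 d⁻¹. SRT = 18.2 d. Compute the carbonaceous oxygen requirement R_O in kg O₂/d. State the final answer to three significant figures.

Observed yield with endogenous decay: Y_obs = Y / (1 + k_d·θ_c) = 0.474 / (1 + 0.0815 × 18.2) = 0.474 / 2.483 = 0.1909 g VSS/g BOD_L.
Substrate removed = Q·(S₀ − S) = 19.2 m³/d × (504 − 8.33) g/m³ = 9.52×10^3 g/d = 9.517 kg/d.
P_X = Y_obs·Q·(S₀ − S) = 0.1909 × 9.517 = 1.817 kg VSS/d.
Carbonaceous O₂ demand = substrate oxidised − cell-mass equivalent = 9.517 − 1.42 × 1.817 = 6.937 kg O₂/d.

R_O ≈ 6.94 kg O₂/d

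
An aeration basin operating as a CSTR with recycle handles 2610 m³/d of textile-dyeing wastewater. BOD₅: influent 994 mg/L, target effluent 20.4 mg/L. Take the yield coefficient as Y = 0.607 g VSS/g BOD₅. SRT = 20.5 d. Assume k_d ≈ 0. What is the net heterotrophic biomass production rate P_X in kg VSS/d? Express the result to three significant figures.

Since k_d ≈ 0, Y_obs = Y = 0.607 g VSS/g BOD₅.
Q·(S₀ − S) = 2610 × (994 − 20.4) × 10⁻³ = 2541 kg/d removed.
P_X = Y_obs · Q(S₀ − S) = 0.6070 × 2541 = 1542 kg VSS/d.

P_X ≈ 1540 kg VSS/d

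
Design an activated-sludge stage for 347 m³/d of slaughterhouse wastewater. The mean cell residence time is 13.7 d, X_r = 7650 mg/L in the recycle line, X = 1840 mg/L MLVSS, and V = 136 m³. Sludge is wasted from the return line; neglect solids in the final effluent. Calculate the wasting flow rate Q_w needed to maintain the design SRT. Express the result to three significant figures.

Wasting from the return line (neglecting effluent solids): Q_w = V·X / (θ_c·X_r) = 136.0 × 1840 / (13.7 × 7650) = 2.388 m³/d.

Q_w ≈ 2.39 m³/d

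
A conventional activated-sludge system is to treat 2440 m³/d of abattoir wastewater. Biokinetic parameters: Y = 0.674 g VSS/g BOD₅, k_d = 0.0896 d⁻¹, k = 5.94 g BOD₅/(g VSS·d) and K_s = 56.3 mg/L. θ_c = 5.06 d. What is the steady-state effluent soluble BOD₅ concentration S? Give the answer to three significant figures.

S ≈ 4.35 mg/L

For a completely mixed reactor with recycle the Lawrence–McCarty relation gives S = K_s·(1 + k_d·θ_c) / [θ_c·(Y·k − k_d) − 1] = 56.3 × (1 + 0.0896 × 5.06) / [5.06 × (0.674 × 5.94 − 0.0896) − 1] = 81.83 / 18.80 = 4.351 mg/L.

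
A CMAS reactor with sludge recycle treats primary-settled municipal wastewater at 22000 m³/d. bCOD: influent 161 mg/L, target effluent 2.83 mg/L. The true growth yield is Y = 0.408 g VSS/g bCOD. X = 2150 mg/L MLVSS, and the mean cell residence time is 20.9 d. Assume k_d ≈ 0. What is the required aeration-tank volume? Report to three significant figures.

With k_d = 0 the design equation reduces to V = Y Q (S₀−S) θ_c / X = 0.408 × 22000 × (161 − 2.83) × 20.9 / 2150 = 13801 m³.

V ≈ 13800 m³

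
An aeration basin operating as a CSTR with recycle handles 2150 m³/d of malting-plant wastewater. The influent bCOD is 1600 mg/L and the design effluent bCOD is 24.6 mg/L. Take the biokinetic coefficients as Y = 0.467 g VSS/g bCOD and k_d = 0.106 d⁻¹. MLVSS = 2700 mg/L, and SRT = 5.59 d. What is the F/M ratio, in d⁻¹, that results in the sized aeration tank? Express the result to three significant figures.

Rearranging the biomass balance for a CMAS with decay, V = Y·Q·ΔS·θ_c / [X·(1+k_d θ_c)] = 0.467 × 2150 × (1600 − 24.6) × 5.59 / [2700 × (1 + 0.106 × 5.59)] = 8.84×10^6 / 4300 = 2056 m³.
F/M = applied load / biomass = Q·S₀/(V·X) = 2150 × 1600 / (2056 × 2700) = 0.6196 d⁻¹.

F/M ≈ 0.620 d⁻¹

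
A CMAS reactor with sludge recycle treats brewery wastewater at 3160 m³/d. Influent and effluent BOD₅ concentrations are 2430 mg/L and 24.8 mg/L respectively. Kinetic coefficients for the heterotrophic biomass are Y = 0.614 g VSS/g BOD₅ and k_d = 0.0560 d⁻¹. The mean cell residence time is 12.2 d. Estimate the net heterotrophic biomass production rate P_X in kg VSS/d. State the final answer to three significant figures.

The observed yield is Y_obs = Y/(1 + k_d·θ_c) = 0.614 / (1 + 0.0560 × 12.2) = 0.614 / 1.683 = 0.3648 g VSS per g BOD₅ removed.
Q·(S₀ − S) = 3160 × (2430 − 24.8) × 10⁻³ = 7600 kg/d removed.
Net biomass production P_X = Y_obs × Q·(S₀ − S) = 0.3648 × 7600 = 2772 kg VSS/d.

P_X ≈ 2770 kg VSS/d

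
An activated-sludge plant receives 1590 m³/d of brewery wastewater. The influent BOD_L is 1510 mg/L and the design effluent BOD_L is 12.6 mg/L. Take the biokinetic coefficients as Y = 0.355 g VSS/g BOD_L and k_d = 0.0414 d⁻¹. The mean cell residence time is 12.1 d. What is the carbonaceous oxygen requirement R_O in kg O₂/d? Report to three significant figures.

The observed yield is Y_obs = Y/(1 + k_d·θ_c) = 0.355 / (1 + 0.0414 × 12.1) = 0.355 / 1.501 = 0.2365 g VSS per g BOD_L removed.
Q·(S₀ − S) = 1590 × (1510 − 12.6) × 10⁻³ = 2381 kg/d removed.
Net sludge production P_X = 0.2365 × 2381 = 563.1 kg VSS/d.
R_O = Q·(S₀ − S) − 1.42·P_X = 2381 − 1.42 × 563.1 = 1581 kg O₂/d.

R_O ≈ 1580 kg O₂/d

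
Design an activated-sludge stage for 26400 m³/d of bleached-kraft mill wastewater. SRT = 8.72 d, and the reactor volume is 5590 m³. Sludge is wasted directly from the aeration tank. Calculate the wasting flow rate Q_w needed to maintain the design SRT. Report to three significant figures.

With mixed-liquor wasting, θ_c = V/Q_w, so Q_w = V/θ_c = 5590/8.72 = 641.1 m³/d.

Q_w ≈ 641 m³/d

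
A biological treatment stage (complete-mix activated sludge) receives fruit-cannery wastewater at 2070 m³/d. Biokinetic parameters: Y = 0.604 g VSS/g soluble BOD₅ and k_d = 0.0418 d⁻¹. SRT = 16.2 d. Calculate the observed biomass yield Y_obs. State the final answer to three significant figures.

Observed yield with endogenous decay: Y_obs = Y / (1 + k_d·θ_c) = 0.604 / (1 + 0.0418 × 16.2) = 0.604 / 1.677 = 0.3601 g VSS/g soluble BOD₅.

Y_obs ≈ 0.360 g VSS/g soluble BOD₅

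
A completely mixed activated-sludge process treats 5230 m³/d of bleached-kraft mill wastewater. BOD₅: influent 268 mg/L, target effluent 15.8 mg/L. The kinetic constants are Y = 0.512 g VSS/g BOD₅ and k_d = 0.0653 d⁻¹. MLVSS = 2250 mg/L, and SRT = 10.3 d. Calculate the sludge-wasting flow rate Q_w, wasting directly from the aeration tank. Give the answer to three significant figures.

Q_w ≈ 179 m³/d

Steady-state biomass mass balance: V·X·(1 + k_d·θ_c) = Y·Q·(S₀ − S)·θ_c, so V = 0.512 × 5230 × (268 − 15.8) × 10.3 / [2250 × (1 + 0.0653 × 10.3)] = 6.96×10^6 / 3763 = 1848 m³.
For wasting at MLVSS concentration, Q_w = V/θ_c = 1848/10.3 = 179.5 m³/d.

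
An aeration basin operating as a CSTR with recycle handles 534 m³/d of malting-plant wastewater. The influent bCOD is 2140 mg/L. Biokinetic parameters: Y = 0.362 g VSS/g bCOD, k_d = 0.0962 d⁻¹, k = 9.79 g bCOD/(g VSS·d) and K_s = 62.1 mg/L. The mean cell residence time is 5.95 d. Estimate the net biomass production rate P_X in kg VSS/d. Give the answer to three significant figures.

From the Monod/SRT balance for a CMAS, S = K_s·(1+k_d θ_c)/[θ_c·(Y k − k_d) − 1] = 62.1 × (1 + 0.0962 × 5.95) / [5.95 × (0.362 × 9.79 − 0.0962) − 1] = 97.65 / 19.51 = 5.004 mg/L.
The observed yield is Y_obs = Y/(1 + k_d·θ_c) = 0.362 / (1 + 0.0962 × 5.95) = 0.362 / 1.572 = 0.2302 g VSS per g bCOD removed.
ΔS = 2140 − 5.00 = 2135 mg/L, so the substrate removal rate is 534 × 2135/1000 = 1140 kg bCOD/d.
So the net sludge growth is P_X = 0.2302 × 1140 = 262.5 kg VSS/d.

P_X ≈ 262 kg VSS/d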